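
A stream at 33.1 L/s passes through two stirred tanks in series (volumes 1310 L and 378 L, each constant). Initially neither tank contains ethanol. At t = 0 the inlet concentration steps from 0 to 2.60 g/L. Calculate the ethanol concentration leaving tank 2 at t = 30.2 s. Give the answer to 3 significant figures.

Each tank obeys Vᵢ dCᵢ/dt = Q(Cᵢ₋₁ − Cᵢ), so τᵢ = Vᵢ/Q.
τ₁ = 1310/33.1 = 39.577 s; τ₂ = 378/33.1 = 11.420 s.
Tank 1: C₁ = C_in(1 − e^(−t/τ₁)). Tank 2 (τ₁ ≠ τ₂): C₂ = C_in[1 − (τ₁ e^(−t/τ₁) − τ₂ e^(−t/τ₂))/(τ₁ − τ₂)].
At t = 30.2: e^(−t/τ₁) = 0.46623, e^(−t/τ₂) = 0.071041.
C₂ = 2.60·[1 − (39.577·0.46623 − 11.420·0.071041)/(28.157)] = 2.60·0.37348 = 0.97106 g/L.

0.971 g/L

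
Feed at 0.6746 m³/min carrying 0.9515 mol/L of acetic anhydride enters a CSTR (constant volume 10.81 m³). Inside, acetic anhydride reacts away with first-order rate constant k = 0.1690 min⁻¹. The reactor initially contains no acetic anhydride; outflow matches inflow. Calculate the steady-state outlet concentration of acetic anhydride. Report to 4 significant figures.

0.2566 mol/L

Species balance: V dC/dt = Q C_in − Q C − k V C.
At steady state: 0 = Q C_in − (Q + kV) C_ss, so C_ss = Q C_in/(Q + kV).
C_ss = 0.6746·0.9515/(0.6746 + 0.1690·10.81) = 0.641882/2.50149 = 0.256600 mol/L.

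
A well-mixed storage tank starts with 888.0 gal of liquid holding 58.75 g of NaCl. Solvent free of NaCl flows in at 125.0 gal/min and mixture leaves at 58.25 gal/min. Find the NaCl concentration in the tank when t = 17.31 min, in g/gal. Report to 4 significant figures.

Let m(t) be the amount of NaCl. Volume: V(t) = V₀ + (Q_in − Q_out) t = 888.0 + 66.7500 t; V(17.31) = 2043.44 gal.
Solute balance: dm/dt = 0 − Q_out C = −Q_out m/V(t).
dm/m = −Q_out dt/(V₀ + 66.7500 t); integrating gives ln(m/m₀) = −(Q_out/(Q_in−Q_out)) ln(V/V₀).
m = m₀ (V₀/V)^(Q_out/(Q_in−Q_out)) = 58.75 × (888.0/2043.44)^(0.872659) = 28.3890 g.
C = m/V = 28.3890/2043.44 = 0.0138927 g/gal.

0.01389 g/gal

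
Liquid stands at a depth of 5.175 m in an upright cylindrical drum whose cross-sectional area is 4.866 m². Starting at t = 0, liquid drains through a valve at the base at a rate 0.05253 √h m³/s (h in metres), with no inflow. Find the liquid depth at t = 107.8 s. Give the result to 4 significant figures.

2.866 m

Volume balance on the tank: A dh/dt = −0.05253 √h.
This is separable: 2 d(√h)/dt = −0.05253/A, so √h = √h₀ − (0.05253/(2A)) t.
√h = √5.175 − 0.05253·107.8/(2·4.866) = 2.27486 − 0.581867 = 1.69300.
h = 1.69300² = 2.86623 m.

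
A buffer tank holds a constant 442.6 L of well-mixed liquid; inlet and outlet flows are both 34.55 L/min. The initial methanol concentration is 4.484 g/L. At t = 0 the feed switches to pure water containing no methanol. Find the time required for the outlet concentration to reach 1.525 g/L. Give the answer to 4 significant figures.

13.82 min

Unsteady species balance (constant V, well mixed): V dC/dt = Q(C_in − C), so τ = V/Q = 12.8104 min.
C(t) = C_in + (C₀ − C_in) e^(−t/τ). Set C = 1.525 and solve for t:
e^(−t/τ) = (C − C_in)/(C₀ − C_in) = (1.525 − 0)/(4.484 − 0) = 0.340098
t = −τ ln(…) = 12.8104 × 1.07852 = 13.8163 min.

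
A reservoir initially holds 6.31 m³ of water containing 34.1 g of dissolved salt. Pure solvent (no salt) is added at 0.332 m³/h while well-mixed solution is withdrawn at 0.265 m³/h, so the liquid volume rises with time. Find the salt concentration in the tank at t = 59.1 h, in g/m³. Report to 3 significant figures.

Total volume: dV/dt = Q_in − Q_out = 0.067000 m³/h, so V(t) = 6.31 + 0.067000 t and V(59.1) = 10.270 m³.
Species balance (pure solvent in): dm/dt = −Q_out · m/V(t).
dm/m = −Q_out dt/(V₀ + 0.067000 t); integrating gives ln(m/m₀) = −(Q_out/(Q_in−Q_out)) ln(V/V₀).
m = m₀ (V₀/V)^(Q_out/(Q_in−Q_out)) = 34.1 × (6.31/10.270)^(3.9552) = 4.9672 g.
C = m/V = 4.9672/10.270 = 0.48368 g/m³.

0.484 g/m³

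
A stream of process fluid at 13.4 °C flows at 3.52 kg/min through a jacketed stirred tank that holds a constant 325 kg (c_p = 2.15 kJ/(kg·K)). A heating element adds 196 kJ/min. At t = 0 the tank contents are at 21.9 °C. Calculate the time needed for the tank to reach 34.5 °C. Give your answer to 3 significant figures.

119 min

M c_p dT/dt = ṁ c_p (T_in − T) + Q̇.
τ = M/ṁ = 92.330 min; T_ss = T_in + Q̇/(ṁ c_p) = 39.299 °C.
T(t) = T_ss + (T₀ − T_ss) e^(−t/τ). Set T = 34.5:
e^(−t/τ) = (34.5 − 39.299)/(21.9 − 39.299) = 0.27580
t = −92.330 · ln(0.27580) = 118.93 min.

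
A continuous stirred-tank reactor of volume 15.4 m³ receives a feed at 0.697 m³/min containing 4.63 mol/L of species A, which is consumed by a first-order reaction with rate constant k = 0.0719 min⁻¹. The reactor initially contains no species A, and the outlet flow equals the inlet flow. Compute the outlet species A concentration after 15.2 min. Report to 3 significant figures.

1.49 mol/L

Accumulation = in − out − consumed: V dC/dt = Q C_in − Q C − k V C.
This is linear with rate a = Q/V + k = 0.11716 min⁻¹.
C_ss = Q C_in/(Q + kV) = 1.7886 mol/L; C(t) = C_ss + (C₀ − C_ss) e^(−a t).
C(15.2) = 1.7886 + (-1.7886)·e^(−0.11716·15.2) = 1.7886 + (-1.7886)·0.16850 = 1.4872 mol/L.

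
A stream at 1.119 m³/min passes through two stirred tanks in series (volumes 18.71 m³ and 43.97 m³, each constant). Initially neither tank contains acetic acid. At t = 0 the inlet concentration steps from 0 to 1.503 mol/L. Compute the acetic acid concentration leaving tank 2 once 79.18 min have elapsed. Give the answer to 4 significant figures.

Species balance on tank i: dCᵢ/dt = (Cᵢ₋₁ − Cᵢ)/τᵢ with τᵢ = Vᵢ/Q.
τ₁ = 18.71/1.119 = 16.7203 min; τ₂ = 43.97/1.119 = 39.2940 min.
Tank 1: C₁ = C_in(1 − e^(−t/τ₁)). Tank 2 (τ₁ ≠ τ₂): C₂ = C_in[1 − (τ₁ e^(−t/τ₁) − τ₂ e^(−t/τ₂))/(τ₁ − τ₂)].
At t = 79.18: e^(−t/τ₁) = 0.00877749, e^(−t/τ₂) = 0.133312.
C₂ = 1.503·[1 − (16.7203·0.00877749 − 39.2940·0.133312)/(-22.5737)] = 1.503·0.774446 = 1.16399 mol/L.

1.164 mol/L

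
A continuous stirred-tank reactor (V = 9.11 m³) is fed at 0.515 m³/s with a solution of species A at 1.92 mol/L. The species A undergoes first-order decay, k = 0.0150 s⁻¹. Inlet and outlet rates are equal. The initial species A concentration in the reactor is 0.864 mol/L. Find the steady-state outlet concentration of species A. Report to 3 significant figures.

1.52 mol/L

V dC/dt = Q(C_in − C) − k V C.
Steady state (dC/dt = 0): C_ss = Q C_in/(Q + kV) = C_in/(1 + kV/Q).
C_ss = 0.515·1.92/(0.515 + 0.0150·9.11) = 0.98880/0.65165 = 1.5174 mol/L.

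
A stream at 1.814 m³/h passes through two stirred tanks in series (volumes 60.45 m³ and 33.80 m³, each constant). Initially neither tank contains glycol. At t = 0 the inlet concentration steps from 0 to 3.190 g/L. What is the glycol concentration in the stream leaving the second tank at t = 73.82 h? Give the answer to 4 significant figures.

Time constants: τᵢ = Vᵢ/Q for each well-mixed tank.
τ₁ = 60.45/1.814 = 33.3241 h; τ₂ = 33.80/1.814 = 18.6329 h.
Solving the cascade with C₁(0)=C₂(0)=0 gives C₂(t) = C_in[1 − (τ₁ e^(−t/τ₁) − τ₂ e^(−t/τ₂))/(τ₁ − τ₂)].
At t = 73.82: e^(−t/τ₁) = 0.109131, e^(−t/τ₂) = 0.0190285.
C₂ = 3.190·[1 − (33.3241·0.109131 − 18.6329·0.0190285)/(14.6913)] = 3.190·0.776594 = 2.47733 g/L.

2.477 g/L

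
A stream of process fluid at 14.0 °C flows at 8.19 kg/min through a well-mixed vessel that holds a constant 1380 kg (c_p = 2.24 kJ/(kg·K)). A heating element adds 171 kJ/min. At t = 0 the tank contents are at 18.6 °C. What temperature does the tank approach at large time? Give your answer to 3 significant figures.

23.3 °C

First-law balance (no shaft work): M c_p dT/dt = ṁ c_p (T_in − T) + 171.
At steady state dT/dt = 0 ⇒ T_ss = T_in + Q̇/(ṁ c_p) = 14.0 + 171/(8.19·2.24) = 23.321 °C.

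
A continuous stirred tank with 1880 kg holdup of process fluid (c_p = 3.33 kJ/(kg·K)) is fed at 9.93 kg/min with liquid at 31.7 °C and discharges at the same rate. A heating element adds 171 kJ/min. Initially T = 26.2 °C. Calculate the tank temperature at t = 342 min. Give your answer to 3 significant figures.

35.1 °C

Energy balance: M c_p dT/dt = ṁ c_p (T_in − T) + 171.
τ = M/ṁ = 189.33 min; T_ss = T_in + Q̇/(ṁ c_p) = 31.7 + 171/(9.93·3.33) = 36.871 °C.
Solution: T(t) = T_ss + (T₀ − T_ss) e^(−t/τ).
T(342) = 36.871 + (-10.671)·e^(−342/189.33) = 36.871 + (-10.671)·0.16424 = 35.119 °C.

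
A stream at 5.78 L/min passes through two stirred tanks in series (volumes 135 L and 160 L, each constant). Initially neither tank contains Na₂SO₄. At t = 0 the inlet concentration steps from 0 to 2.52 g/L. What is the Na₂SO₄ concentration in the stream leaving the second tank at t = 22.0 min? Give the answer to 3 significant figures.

Each tank obeys Vᵢ dCᵢ/dt = Q(Cᵢ₋₁ − Cᵢ), so τᵢ = Vᵢ/Q.
τ₁ = 135/5.78 = 23.356 min; τ₂ = 160/5.78 = 27.682 min.
Solving the cascade with C₁(0)=C₂(0)=0 gives C₂(t) = C_in[1 − (τ₁ e^(−t/τ₁) − τ₂ e^(−t/τ₂))/(τ₁ − τ₂)].
At t = 22.0: e^(−t/τ₁) = 0.38988, e^(−t/τ₂) = 0.45169.
C₂ = 2.52·[1 − (23.356·0.38988 − 27.682·0.45169)/(-4.3253)] = 2.52·0.21449 = 0.54051 g/L.

0.541 g/L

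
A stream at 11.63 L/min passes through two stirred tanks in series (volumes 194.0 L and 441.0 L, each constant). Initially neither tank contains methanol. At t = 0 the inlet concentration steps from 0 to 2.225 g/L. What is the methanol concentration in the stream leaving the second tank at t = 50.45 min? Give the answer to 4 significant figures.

Species balance on tank i: dCᵢ/dt = (Cᵢ₋₁ − Cᵢ)/τᵢ with τᵢ = Vᵢ/Q.
τ₁ = 194.0/11.63 = 16.6810 min; τ₂ = 441.0/11.63 = 37.9192 min.
Solving the cascade with C₁(0)=C₂(0)=0 gives C₂(t) = C_in[1 − (τ₁ e^(−t/τ₁) − τ₂ e^(−t/τ₂))/(τ₁ − τ₂)].
At t = 50.45: e^(−t/τ₁) = 0.0485870, e^(−t/τ₂) = 0.264355.
C₂ = 2.225·[1 − (16.6810·0.0485870 − 37.9192·0.264355)/(-21.2382)] = 2.225·0.566175 = 1.25974 g/L.

1.260 g/L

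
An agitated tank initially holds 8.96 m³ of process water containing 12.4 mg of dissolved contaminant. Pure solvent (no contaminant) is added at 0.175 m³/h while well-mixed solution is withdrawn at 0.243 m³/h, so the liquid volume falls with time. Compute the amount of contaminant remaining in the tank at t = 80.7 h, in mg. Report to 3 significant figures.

Let m(t) be the amount of contaminant. Volume: V(t) = V₀ + (Q_in − Q_out) t = 8.96 − 0.068000 t; V(80.7) = 3.4724 m³.
No contaminant enters, so dm/dt = −Q_out · (m/V).
Separate: dm/m = −Q_out dt/V(t) ⇒ ln(m/m₀) = −(Q_out/(Q_in−Q_out)) ln(V/V₀).
m = m₀ (V₀/V)^(Q_out/(Q_in−Q_out)) = 12.4 × (8.96/3.4724)^(-3.5735) = 0.41906 mg.

0.419 mg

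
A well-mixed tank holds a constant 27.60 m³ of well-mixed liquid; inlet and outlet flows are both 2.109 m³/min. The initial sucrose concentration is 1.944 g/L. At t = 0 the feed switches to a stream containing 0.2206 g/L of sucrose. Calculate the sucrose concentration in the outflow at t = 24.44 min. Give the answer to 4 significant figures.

Species balance on the tank: V dC/dt = Q(C_in − C).
Time constant τ = V/Q = 27.60/2.109 = 13.0868 min.
Integrating: C(t) = C_in + (C₀ − C_in) e^(−t/τ).
C(24.44) = 0.2206 + (1.944 − 0.2206)·e^(−24.44/13.0868) = 0.2206 + (1.72340)·0.154504 = 0.486872 g/L.

0.4869 g/L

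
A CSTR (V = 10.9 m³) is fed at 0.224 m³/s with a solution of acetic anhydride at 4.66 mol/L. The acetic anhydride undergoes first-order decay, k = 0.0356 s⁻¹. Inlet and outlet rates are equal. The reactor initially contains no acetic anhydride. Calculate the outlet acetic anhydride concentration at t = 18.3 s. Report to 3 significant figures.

V dC/dt = Q(C_in − C) − k V C.
dC/dt = (Q/V) C_in − (Q/V + k) C; effective rate a = Q/V + k = 0.020550 + 0.0356 = 0.056150 s⁻¹.
C_ss = Q C_in/(Q + kV) = 1.7055 mol/L; C(t) = C_ss + (C₀ − C_ss) e^(−a t).
C(18.3) = 1.7055 + (-1.7055)·e^(−0.056150·18.3) = 1.7055 + (-1.7055)·0.35788 = 1.0951 mol/L.

1.10 mol/L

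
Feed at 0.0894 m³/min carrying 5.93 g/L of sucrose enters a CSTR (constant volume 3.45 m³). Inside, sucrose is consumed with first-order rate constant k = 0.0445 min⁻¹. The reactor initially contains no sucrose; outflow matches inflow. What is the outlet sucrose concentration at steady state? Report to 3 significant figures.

2.18 g/L

Accumulation = in − out − consumed: V dC/dt = Q C_in − Q C − k V C.
At steady state: 0 = Q C_in − (Q + kV) C_ss, so C_ss = Q C_in/(Q + kV).
C_ss = 0.0894·5.93/(0.0894 + 0.0445·3.45) = 0.53014/0.24293 = 2.1823 g/L.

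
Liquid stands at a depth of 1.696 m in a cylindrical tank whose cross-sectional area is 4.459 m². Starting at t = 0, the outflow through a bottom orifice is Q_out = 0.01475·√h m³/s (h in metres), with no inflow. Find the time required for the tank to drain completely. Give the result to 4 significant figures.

787.4 s

A dh/dt = −Q_out = −0.01475 √h.
Separate and integrate: 2(√h − √h₀) = −(0.01475/A) t.
Set h = 0: 2√h₀ = (0.01475/A) t_empty ⇒ t_empty = 2A√h₀/0.01475.
t_empty = 2·4.459·√1.696/0.01475 = 8.91800·1.30231/0.01475 = 787.387 s.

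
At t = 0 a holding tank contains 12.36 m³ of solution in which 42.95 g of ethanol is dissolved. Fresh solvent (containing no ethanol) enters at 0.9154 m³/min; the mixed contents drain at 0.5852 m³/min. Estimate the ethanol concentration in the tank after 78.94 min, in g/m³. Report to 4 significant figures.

0.1497 g/m³

Total volume: dV/dt = Q_in − Q_out = 0.330200 m³/min, so V(t) = 12.36 + 0.330200 t and V(78.94) = 38.4260 m³.
Species balance (pure solvent in): dm/dt = −Q_out · m/V(t).
dm/m = −Q_out dt/(V₀ + 0.330200 t); integrating gives ln(m/m₀) = −(Q_out/(Q_in−Q_out)) ln(V/V₀).
m = m₀ (V₀/V)^(Q_out/(Q_in−Q_out)) = 42.95 × (12.36/38.4260)^(1.77226) = 5.75356 g.
C = m/V = 5.75356/38.4260 = 0.149731 g/m³.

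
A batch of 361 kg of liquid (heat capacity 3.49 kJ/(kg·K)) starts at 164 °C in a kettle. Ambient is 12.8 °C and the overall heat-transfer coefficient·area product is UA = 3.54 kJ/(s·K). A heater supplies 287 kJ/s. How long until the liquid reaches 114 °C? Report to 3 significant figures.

M c_p dT/dt = −UA(T − T_amb) + Q̇.
τ = M c_p/UA = 355.90 s; T_ss = T_amb + Q̇/UA = 12.8 + 287/3.54 = 93.873 °C.
T(t) = T_ss + (T₀ − T_ss)e^(−t/τ); set T = 114:
t = −τ ln[(T − T_ss)/(T₀ − T_ss)] = −355.90 · ln(0.28700) = 444.26 s.

444 s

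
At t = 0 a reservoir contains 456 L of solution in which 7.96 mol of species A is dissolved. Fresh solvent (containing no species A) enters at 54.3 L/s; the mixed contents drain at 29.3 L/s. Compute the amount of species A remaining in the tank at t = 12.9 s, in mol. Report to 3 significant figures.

Let m(t) be the amount of species A. Volume: V(t) = V₀ + (Q_in − Q_out) t = 456 + 25.000 t; V(12.9) = 778.50 L.
Species balance (pure solvent in): dm/dt = −Q_out · m/V(t).
dm/m = −Q_out dt/(V₀ + 25.000 t); integrating gives ln(m/m₀) = −(Q_out/(Q_in−Q_out)) ln(V/V₀).
m = m₀ (V₀/V)^(Q_out/(Q_in−Q_out)) = 7.96 × (456/778.50)^(1.1720) = 4.2527 mol.

4.25 mol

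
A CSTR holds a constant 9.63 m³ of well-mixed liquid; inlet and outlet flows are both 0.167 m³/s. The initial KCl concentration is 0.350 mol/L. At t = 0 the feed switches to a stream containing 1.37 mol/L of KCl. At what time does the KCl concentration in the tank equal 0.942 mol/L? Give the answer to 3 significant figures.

Transient balance on the dissolved component: V dC/dt = Q(C_in − C), so τ = V/Q = 57.665 s.
C(t) = C_in + (C₀ − C_in) e^(−t/τ). Set C = 0.942 and solve for t:
e^(−t/τ) = (C − C_in)/(C₀ − C_in) = (0.942 − 1.37)/(0.350 − 1.37) = 0.41961
t = −τ ln(…) = 57.665 × 0.86843 = 50.078 s.

50.1 s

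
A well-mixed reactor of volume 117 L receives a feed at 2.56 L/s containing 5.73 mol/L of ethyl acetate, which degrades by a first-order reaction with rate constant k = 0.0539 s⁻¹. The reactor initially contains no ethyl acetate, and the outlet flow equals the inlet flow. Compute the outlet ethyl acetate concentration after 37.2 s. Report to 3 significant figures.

1.56 mol/L

Accumulation = in − out − consumed: V dC/dt = Q C_in − Q C − k V C.
This is linear with rate a = Q/V + k = 0.075780 s⁻¹.
C_ss = Q C_in/(Q + kV) = 1.6544 mol/L; C(t) = C_ss + (C₀ − C_ss) e^(−a t).
C(37.2) = 1.6544 + (-1.6544)·e^(−0.075780·37.2) = 1.6544 + (-1.6544)·0.059664 = 1.5557 mol/L.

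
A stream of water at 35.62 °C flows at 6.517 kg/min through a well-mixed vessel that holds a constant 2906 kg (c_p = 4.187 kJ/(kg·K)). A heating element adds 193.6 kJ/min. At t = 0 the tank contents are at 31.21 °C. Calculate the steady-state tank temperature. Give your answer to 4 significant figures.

42.72 °C

M c_p dT/dt = ṁ c_p (T_in − T) + Q̇.
At steady state dT/dt = 0 ⇒ T_ss = T_in + Q̇/(ṁ c_p) = 35.62 + 193.6/(6.517·4.187) = 42.7150 °C.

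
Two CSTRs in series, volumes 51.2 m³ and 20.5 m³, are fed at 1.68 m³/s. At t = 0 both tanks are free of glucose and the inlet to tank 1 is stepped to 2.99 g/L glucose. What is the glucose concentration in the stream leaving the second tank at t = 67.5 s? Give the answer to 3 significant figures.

2.45 g/L

Each tank obeys Vᵢ dCᵢ/dt = Q(Cᵢ₋₁ − Cᵢ), so τᵢ = Vᵢ/Q.
τ₁ = 51.2/1.68 = 30.476 s; τ₂ = 20.5/1.68 = 12.202 s.
Tank 1: C₁ = C_in(1 − e^(−t/τ₁)). Tank 2 (τ₁ ≠ τ₂): C₂ = C_in[1 − (τ₁ e^(−t/τ₁) − τ₂ e^(−t/τ₂))/(τ₁ − τ₂)].
At t = 67.5: e^(−t/τ₁) = 0.10917, e^(−t/τ₂) = 0.0039592.
C₂ = 2.99·[1 − (30.476·0.10917 − 12.202·0.0039592)/(18.274)] = 2.99·0.82057 = 2.4535 g/L.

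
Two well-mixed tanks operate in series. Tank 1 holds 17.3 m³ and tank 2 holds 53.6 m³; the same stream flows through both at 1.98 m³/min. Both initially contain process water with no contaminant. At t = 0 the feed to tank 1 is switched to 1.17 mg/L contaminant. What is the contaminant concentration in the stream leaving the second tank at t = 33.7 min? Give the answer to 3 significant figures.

0.684 mg/L

Species balance on tank i: dCᵢ/dt = (Cᵢ₋₁ − Cᵢ)/τᵢ with τᵢ = Vᵢ/Q.
τ₁ = 17.3/1.98 = 8.7374 min; τ₂ = 53.6/1.98 = 27.071 min.
Tank 1: C₁ = C_in(1 − e^(−t/τ₁)). Tank 2 (τ₁ ≠ τ₂): C₂ = C_in[1 − (τ₁ e^(−t/τ₁) − τ₂ e^(−t/τ₂))/(τ₁ − τ₂)].
At t = 33.7: e^(−t/τ₁) = 0.021131, e^(−t/τ₂) = 0.28797.
C₂ = 1.17·[1 − (8.7374·0.021131 − 27.071·0.28797)/(-18.333)] = 1.17·0.58485 = 0.68428 mg/L.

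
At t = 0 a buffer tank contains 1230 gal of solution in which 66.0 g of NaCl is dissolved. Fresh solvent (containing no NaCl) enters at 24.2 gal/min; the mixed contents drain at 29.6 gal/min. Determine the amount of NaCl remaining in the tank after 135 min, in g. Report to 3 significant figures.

Total volume: dV/dt = Q_in − Q_out = -5.4000 gal/min, so V(t) = 1230 − 5.4000 t and V(135) = 501.00 gal.
No NaCl enters, so dm/dt = −Q_out · (m/V).
Separate: dm/m = −Q_out dt/V(t) ⇒ ln(m/m₀) = −(Q_out/(Q_in−Q_out)) ln(V/V₀).
m = m₀ (V₀/V)^(Q_out/(Q_in−Q_out)) = 66.0 × (1230/501.00)^(-5.4815) = 0.48017 g.

0.480 g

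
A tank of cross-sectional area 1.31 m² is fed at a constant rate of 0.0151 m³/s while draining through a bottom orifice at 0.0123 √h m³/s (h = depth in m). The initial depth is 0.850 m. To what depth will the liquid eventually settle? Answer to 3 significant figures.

1.51 m

Accumulation of liquid (constant cross-section A): A dh/dt = Q_in − 0.0123 √h. At steady state dh/dt = 0:
Q_in = 0.0123 √h_ss ⇒ √h_ss = 0.0151/0.0123 = 1.2276.
h_ss = 1.2276² = 1.5071 m. (Since h₀ = 0.850 m < h_ss, the level will rise toward this value.)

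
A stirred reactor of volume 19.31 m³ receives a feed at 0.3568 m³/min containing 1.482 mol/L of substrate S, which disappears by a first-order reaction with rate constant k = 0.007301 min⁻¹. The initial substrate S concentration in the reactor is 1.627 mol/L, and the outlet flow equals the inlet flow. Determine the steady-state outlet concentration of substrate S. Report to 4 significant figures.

1.062 mol/L

V dC/dt = Q(C_in − C) − k V C.
At steady state: 0 = Q C_in − (Q + kV) C_ss, so C_ss = Q C_in/(Q + kV).
C_ss = 0.3568·1.482/(0.3568 + 0.007301·19.31) = 0.528778/0.497782 = 1.06227 mol/L.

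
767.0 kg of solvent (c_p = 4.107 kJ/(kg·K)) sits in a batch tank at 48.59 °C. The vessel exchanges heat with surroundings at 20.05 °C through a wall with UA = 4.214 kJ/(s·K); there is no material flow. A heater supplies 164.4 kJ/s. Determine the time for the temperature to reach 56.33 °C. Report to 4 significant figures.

M c_p dT/dt = −UA(T − T_amb) + Q̇.
τ = M c_p/UA = 747.525 s; T_ss = T_amb + Q̇/UA = 20.05 + 164.4/4.214 = 59.0628 °C.
T(t) = T_ss + (T₀ − T_ss)e^(−t/τ); set T = 56.33:
t = −τ ln[(T − T_ss)/(T₀ − T_ss)] = −747.525 · ln(0.260944) = 1004.26 s.

1004 s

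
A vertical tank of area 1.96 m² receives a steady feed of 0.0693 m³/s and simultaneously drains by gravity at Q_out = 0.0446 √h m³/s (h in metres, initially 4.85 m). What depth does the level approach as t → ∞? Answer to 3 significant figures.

Level balance: A dh/dt = 0.0693 − 0.0446 √h. Setting dh/dt = 0:
Q_in = 0.0446 √h_ss ⇒ √h_ss = 0.0693/0.0446 = 1.5538.
h_ss = 1.5538² = 2.4143 m. (Since h₀ = 4.85 m > h_ss, the level will fall toward this value.)

2.41 m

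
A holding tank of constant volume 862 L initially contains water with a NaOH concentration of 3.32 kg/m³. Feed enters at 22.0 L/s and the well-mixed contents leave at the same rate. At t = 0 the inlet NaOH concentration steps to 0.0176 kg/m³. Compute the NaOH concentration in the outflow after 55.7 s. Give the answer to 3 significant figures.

0.815 kg/m³

Species balance on the tank: V dC/dt = Q(C_in − C).
So dC/dt = (C_in − C)/τ with τ = V/Q = 862/22.0 = 39.182 s.
C approaches C_in exponentially: C(t) = C_in + (C₀ − C_in) e^(−t/τ).
C(55.7) = 0.0176 + (3.32 − 0.0176)·e^(−55.7/39.182) = 0.0176 + (3.3024)·0.24133 = 0.81458 kg/m³.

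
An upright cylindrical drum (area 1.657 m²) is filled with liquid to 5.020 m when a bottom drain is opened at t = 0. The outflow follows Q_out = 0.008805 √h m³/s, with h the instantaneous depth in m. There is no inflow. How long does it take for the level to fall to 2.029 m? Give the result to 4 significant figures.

307.2 s

A dh/dt = −Q_out = −0.008805 √h.
Separate and integrate: 2(√h − √h₀) = −(0.008805/A) t.
t = 2A(√h₀ − √h)/0.008805 = 2·1.657·(√5.020 − √2.029)/0.008805
  = 3.31400 × (2.24054 − 1.42443) / 0.008805 = 307.164 s.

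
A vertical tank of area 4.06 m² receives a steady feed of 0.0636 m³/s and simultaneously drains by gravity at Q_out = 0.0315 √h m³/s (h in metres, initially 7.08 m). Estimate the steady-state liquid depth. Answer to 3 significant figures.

4.08 m

A dh/dt = Q_in − 0.0315 √h. Steady state requires inflow = outflow:
Q_in = 0.0315 √h_ss ⇒ √h_ss = 0.0636/0.0315 = 2.0190.
h_ss = 2.0190² = 4.0766 m. (Since h₀ = 7.08 m > h_ss, the level will fall toward this value.)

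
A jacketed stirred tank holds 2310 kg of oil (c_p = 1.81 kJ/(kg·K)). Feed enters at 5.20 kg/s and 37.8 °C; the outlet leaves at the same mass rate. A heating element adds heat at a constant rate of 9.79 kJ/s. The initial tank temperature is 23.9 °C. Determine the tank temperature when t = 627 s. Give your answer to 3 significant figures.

Unsteady energy balance on the tank contents: M c_p dT/dt = ṁ c_p (T_in − T) + 9.79.
τ = M/ṁ = 444.23 s; T_ss = T_in + Q̇/(ṁ c_p) = 37.8 + 9.79/(5.20·1.81) = 38.840 °C.
T approaches T_ss exponentially: T(t) = T_ss + (T₀ − T_ss) e^(−t/τ).
T(627) = 38.840 + (-14.940)·e^(−627/444.23) = 38.840 + (-14.940)·0.24379 = 35.198 °C.

35.2 °C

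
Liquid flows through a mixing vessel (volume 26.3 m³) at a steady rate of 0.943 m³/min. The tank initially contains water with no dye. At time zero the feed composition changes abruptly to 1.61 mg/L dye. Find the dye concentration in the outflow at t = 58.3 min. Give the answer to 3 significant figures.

1.41 mg/L

Mass balance on the solute (V constant): V dC/dt = Q(C_in − C).
Time constant τ = V/Q = 26.3/0.943 = 27.890 min.
Solution: C(t) = C_in + (C₀ − C_in) e^(−t/τ).
C(58.3) = 1.61 + (0 − 1.61)·e^(−58.3/27.890) = 1.61 + (-1.6100)·0.12364 = 1.4109 mg/L.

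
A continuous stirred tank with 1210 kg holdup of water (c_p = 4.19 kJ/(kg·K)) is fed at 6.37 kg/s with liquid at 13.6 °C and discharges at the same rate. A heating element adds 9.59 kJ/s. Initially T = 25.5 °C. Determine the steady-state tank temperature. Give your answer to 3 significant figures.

14.0 °C

Energy balance: M c_p dT/dt = ṁ c_p (T_in − T) + 9.59.
At steady state dT/dt = 0 ⇒ T_ss = T_in + Q̇/(ṁ c_p) = 13.6 + 9.59/(6.37·4.19) = 13.959 °C.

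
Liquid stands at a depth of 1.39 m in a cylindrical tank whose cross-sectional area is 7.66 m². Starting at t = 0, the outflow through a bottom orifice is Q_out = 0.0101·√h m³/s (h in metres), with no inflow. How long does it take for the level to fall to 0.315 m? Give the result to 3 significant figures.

Mass balance (ρ constant): A dh/dt = −0.0101 √h.
Separate and integrate: 2(√h − √h₀) = −(0.0101/A) t.
t = 2A(√h₀ − √h)/0.0101 = 2·7.66·(√1.39 − √0.315)/0.0101
  = 15.320 × (1.1790 − 0.56125) / 0.0101 = 937.00 s.

937 s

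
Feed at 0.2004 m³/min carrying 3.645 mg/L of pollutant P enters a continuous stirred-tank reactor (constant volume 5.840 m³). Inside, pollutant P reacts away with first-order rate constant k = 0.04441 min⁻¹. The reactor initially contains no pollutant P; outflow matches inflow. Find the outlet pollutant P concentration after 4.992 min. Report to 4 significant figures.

Accumulation = in − out − consumed: V dC/dt = Q C_in − Q C − k V C.
dC/dt = (Q/V) C_in − (Q/V + k) C; effective rate a = Q/V + k = 0.0343151 + 0.04441 = 0.0787251 min⁻¹.
C_ss = Q C_in/(Q + kV) = 1.58880 mg/L; C(t) = C_ss + (C₀ − C_ss) e^(−a t).
C(4.992) = 1.58880 + (-1.58880)·e^(−0.0787251·4.992) = 1.58880 + (-1.58880)·0.675032 = 0.516310 mg/L.

0.5163 mg/L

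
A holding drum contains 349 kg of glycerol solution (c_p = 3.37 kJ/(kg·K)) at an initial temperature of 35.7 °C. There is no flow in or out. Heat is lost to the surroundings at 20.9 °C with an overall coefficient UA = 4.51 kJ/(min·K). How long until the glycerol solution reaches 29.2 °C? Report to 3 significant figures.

Heat balance on the well-mixed liquid: M c_p dT/dt = −UA(T − T_amb).
τ = M c_p/UA = 260.78 min; T_ss = T_amb = 20.900 °C.
T(t) = T_ss + (T₀ − T_ss)e^(−t/τ); set T = 29.2:
t = −τ ln[(T − T_ss)/(T₀ − T_ss)] = −260.78 · ln(0.56081) = 150.83 min.

151 min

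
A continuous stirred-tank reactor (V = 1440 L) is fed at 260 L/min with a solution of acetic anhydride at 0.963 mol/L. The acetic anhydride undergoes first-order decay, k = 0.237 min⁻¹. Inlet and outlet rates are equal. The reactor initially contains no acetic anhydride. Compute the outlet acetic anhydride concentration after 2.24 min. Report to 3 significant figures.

V dC/dt = Q(C_in − C) − k V C.
This is linear with rate a = Q/V + k = 0.41756 min⁻¹.
C_ss = Q C_in/(Q + kV) = 0.41641 mol/L; C(t) = C_ss + (C₀ − C_ss) e^(−a t).
C(2.24) = 0.41641 + (-0.41641)·e^(−0.41756·2.24) = 0.41641 + (-0.41641)·0.39246 = 0.25299 mol/L.

0.253 mol/L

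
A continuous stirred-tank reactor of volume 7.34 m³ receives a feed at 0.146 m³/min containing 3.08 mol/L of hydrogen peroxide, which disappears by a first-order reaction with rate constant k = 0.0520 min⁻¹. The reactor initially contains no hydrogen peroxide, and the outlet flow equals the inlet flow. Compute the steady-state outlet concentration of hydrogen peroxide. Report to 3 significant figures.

0.852 mol/L

V dC/dt = Q(C_in − C) − k V C.
At steady state: 0 = Q C_in − (Q + kV) C_ss, so C_ss = Q C_in/(Q + kV).
C_ss = 0.146·3.08/(0.146 + 0.0520·7.34) = 0.44968/0.52768 = 0.85218 mol/L.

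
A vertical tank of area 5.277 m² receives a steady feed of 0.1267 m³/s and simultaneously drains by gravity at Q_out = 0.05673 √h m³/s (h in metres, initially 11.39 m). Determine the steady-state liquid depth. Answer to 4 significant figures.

Level balance: A dh/dt = 0.1267 − 0.05673 √h. Setting dh/dt = 0:
Q_in = 0.05673 √h_ss ⇒ √h_ss = 0.1267/0.05673 = 2.23339.
h_ss = 2.23339² = 4.98801 m. (Since h₀ = 11.39 m > h_ss, the level will fall toward this value.)

4.988 m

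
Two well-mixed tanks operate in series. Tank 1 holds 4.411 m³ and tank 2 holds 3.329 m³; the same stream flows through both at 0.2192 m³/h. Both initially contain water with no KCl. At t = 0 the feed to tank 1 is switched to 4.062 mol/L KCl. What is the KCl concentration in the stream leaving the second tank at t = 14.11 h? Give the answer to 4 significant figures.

0.7840 mol/L

Each tank obeys Vᵢ dCᵢ/dt = Q(Cᵢ₋₁ − Cᵢ), so τᵢ = Vᵢ/Q.
τ₁ = 4.411/0.2192 = 20.1232 h; τ₂ = 3.329/0.2192 = 15.1870 h.
Tank 1: C₁ = C_in(1 − e^(−t/τ₁)). Tank 2 (τ₁ ≠ τ₂): C₂ = C_in[1 − (τ₁ e^(−t/τ₁) − τ₂ e^(−t/τ₂))/(τ₁ − τ₂)].
At t = 14.11: e^(−t/τ₁) = 0.495999, e^(−t/τ₂) = 0.394916.
C₂ = 4.062·[1 − (20.1232·0.495999 − 15.1870·0.394916)/(4.93613)] = 4.062·0.192999 = 0.783963 mol/L.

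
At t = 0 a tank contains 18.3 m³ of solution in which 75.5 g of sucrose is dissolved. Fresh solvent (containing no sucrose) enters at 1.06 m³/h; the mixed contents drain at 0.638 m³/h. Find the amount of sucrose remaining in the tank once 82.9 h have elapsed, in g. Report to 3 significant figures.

Let m(t) be the amount of sucrose. Volume: V(t) = V₀ + (Q_in − Q_out) t = 18.3 + 0.42200 t; V(82.9) = 53.284 m³.
Solute balance: dm/dt = 0 − Q_out C = −Q_out m/V(t).
dm/m = −Q_out dt/(V₀ + 0.42200 t); integrating gives ln(m/m₀) = −(Q_out/(Q_in−Q_out)) ln(V/V₀).
m = m₀ (V₀/V)^(Q_out/(Q_in−Q_out)) = 75.5 × (18.3/53.284)^(1.5118) = 15.005 g.

15.0 g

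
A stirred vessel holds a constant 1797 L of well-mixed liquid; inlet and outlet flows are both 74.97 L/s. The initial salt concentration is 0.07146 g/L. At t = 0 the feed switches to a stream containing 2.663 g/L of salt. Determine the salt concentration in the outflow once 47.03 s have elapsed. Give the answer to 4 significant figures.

Mass balance on the solute (V constant): V dC/dt = Q(C_in − C).
Rewrite as dC/dt + C/τ = C_in/τ, τ = V/Q = 23.9696 s.
This is linear first-order; C(t) = C_in + (C₀ − C_in) e^(−t/τ).
C(47.03) = 2.663 + (0.07146 − 2.663)·e^(−47.03/23.9696) = 2.663 + (-2.59154)·0.140567 = 2.29871 g/L.

2.299 g/L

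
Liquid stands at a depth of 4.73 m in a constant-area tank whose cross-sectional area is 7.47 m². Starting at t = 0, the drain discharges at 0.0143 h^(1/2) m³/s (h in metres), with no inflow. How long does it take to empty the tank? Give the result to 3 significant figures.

2270 s

A dh/dt = −Q_out = −0.0143 √h.
∫ h^(−1/2) dh = −(0.0143/A) ∫ dt, giving 2√h = 2√h₀ − (0.0143/A) t.
Set h = 0: 2√h₀ = (0.0143/A) t_empty ⇒ t_empty = 2A√h₀/0.0143.
t_empty = 2·7.47·√4.73/0.0143 = 14.940·2.1749/0.0143 = 2272.2 s.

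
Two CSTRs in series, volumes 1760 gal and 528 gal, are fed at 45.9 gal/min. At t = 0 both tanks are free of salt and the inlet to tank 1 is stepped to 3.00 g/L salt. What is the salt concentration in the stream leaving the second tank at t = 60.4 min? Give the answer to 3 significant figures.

2.12 g/L

Each tank obeys Vᵢ dCᵢ/dt = Q(Cᵢ₋₁ − Cᵢ), so τᵢ = Vᵢ/Q.
τ₁ = 1760/45.9 = 38.344 min; τ₂ = 528/45.9 = 11.503 min.
Tank 1: C₁ = C_in(1 − e^(−t/τ₁)). Tank 2 (τ₁ ≠ τ₂): C₂ = C_in[1 − (τ₁ e^(−t/τ₁) − τ₂ e^(−t/τ₂))/(τ₁ − τ₂)].
At t = 60.4: e^(−t/τ₁) = 0.20697, e^(−t/τ₂) = 0.0052439.
C₂ = 3.00·[1 − (38.344·0.20697 − 11.503·0.0052439)/(26.841)] = 3.00·0.70658 = 2.1197 g/L.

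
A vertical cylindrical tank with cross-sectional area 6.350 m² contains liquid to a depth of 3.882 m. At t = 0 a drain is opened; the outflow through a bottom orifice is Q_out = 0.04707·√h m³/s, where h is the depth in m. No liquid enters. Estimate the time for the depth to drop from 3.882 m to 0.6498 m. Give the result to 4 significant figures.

314.1 s

With no inflow, A dh/dt = −0.04707 √h.
Separate and integrate: 2(√h − √h₀) = −(0.04707/A) t.
t = 2A(√h₀ − √h)/0.04707 = 2·6.350·(√3.882 − √0.6498)/0.04707
  = 12.7000 × (1.97028 − 0.806102) / 0.04707 = 314.108 s.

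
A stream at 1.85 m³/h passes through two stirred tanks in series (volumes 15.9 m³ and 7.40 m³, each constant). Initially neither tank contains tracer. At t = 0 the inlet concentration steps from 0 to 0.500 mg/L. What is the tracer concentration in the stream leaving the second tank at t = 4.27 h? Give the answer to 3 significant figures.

Species balance on tank i: dCᵢ/dt = (Cᵢ₋₁ − Cᵢ)/τᵢ with τᵢ = Vᵢ/Q.
τ₁ = 15.9/1.85 = 8.5946 h; τ₂ = 7.40/1.85 = 4.0000 h.
Solving the cascade with C₁(0)=C₂(0)=0 gives C₂(t) = C_in[1 − (τ₁ e^(−t/τ₁) − τ₂ e^(−t/τ₂))/(τ₁ − τ₂)].
At t = 4.27: e^(−t/τ₁) = 0.60846, e^(−t/τ₂) = 0.34387.
C₂ = 0.500·[1 − (8.5946·0.60846 − 4.0000·0.34387)/(4.5946)] = 0.500·0.16119 = 0.080594 mg/L.

0.0806 mg/L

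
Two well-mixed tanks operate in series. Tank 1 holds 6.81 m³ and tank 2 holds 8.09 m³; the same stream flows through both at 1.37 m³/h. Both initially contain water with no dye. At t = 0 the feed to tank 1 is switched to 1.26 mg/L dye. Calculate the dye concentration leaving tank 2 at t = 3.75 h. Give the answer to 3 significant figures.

0.193 mg/L

Time constants: τᵢ = Vᵢ/Q for each well-mixed tank.
τ₁ = 6.81/1.37 = 4.9708 h; τ₂ = 8.09/1.37 = 5.9051 h.
Tank 1: C₁ = C_in(1 − e^(−t/τ₁)). Tank 2 (τ₁ ≠ τ₂): C₂ = C_in[1 − (τ₁ e^(−t/τ₁) − τ₂ e^(−t/τ₂))/(τ₁ − τ₂)].
At t = 3.75: e^(−t/τ₁) = 0.47029, e^(−t/τ₂) = 0.52991.
C₂ = 1.26·[1 − (4.9708·0.47029 − 5.9051·0.52991)/(-0.93431)] = 1.26·0.15288 = 0.19263 mg/L.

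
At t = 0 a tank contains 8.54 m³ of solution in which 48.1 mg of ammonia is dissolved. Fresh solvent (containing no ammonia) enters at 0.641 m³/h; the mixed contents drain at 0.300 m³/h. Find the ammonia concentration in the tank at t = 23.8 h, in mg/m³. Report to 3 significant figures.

Let m(t) be the amount of ammonia. Volume: V(t) = V₀ + (Q_in − Q_out) t = 8.54 + 0.34100 t; V(23.8) = 16.656 m³.
Species balance (pure solvent in): dm/dt = −Q_out · m/V(t).
dm/m = −Q_out dt/(V₀ + 0.34100 t); integrating gives ln(m/m₀) = −(Q_out/(Q_in−Q_out)) ln(V/V₀).
m = m₀ (V₀/V)^(Q_out/(Q_in−Q_out)) = 48.1 × (8.54/16.656)^(0.87977) = 26.725 mg.
C = m/V = 26.725/16.656 = 1.6045 mg/m³.

1.60 mg/m³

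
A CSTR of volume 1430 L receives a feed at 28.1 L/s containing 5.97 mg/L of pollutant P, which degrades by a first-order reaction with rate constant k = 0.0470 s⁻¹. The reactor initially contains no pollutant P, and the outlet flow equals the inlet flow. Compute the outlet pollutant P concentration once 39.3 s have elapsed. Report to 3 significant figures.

Species balance: V dC/dt = Q C_in − Q C − k V C.
This is linear with rate a = Q/V + k = 0.066650 s⁻¹.
C_ss = Q C_in/(Q + kV) = 1.7601 mg/L; C(t) = C_ss + (C₀ − C_ss) e^(−a t).
C(39.3) = 1.7601 + (-1.7601)·e^(−0.066650·39.3) = 1.7601 + (-1.7601)·0.072850 = 1.6319 mg/L.

1.63 mg/L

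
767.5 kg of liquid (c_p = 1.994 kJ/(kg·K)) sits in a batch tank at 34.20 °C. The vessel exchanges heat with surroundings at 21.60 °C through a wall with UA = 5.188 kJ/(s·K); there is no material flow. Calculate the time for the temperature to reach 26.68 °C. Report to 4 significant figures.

Lumped-capacitance energy balance: M c_p dT/dt = UA(T_amb − T).
τ = M c_p/UA = 294.987 s; T_ss = T_amb = 21.6000 °C.
T(t) = T_ss + (T₀ − T_ss)e^(−t/τ); set T = 26.68:
t = −τ ln[(T − T_ss)/(T₀ − T_ss)] = −294.987 · ln(0.403175) = 267.962 s.

268.0 s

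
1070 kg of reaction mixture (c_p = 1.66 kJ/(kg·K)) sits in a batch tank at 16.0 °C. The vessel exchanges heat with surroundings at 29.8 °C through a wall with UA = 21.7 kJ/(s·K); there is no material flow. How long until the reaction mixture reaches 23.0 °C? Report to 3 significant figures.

First-law balance (no shaft work): M c_p dT/dt = −UA(T − T_amb).
τ = M c_p/UA = 81.853 s; T_ss = T_amb = 29.800 °C.
T(t) = T_ss + (T₀ − T_ss)e^(−t/τ); set T = 23.0:
t = −τ ln[(T − T_ss)/(T₀ − T_ss)] = −81.853 · ln(0.49275) = 57.931 s.

57.9 s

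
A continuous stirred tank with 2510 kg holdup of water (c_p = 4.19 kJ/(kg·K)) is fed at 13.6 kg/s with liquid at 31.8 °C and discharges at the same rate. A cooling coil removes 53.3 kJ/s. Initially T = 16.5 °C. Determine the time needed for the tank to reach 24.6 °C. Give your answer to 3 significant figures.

M c_p dT/dt = ṁ c_p (T_in − T) − Q̇.
τ = M/ṁ = 184.56 s; T_ss = T_in − Q̇/(ṁ c_p) = 30.865 °C.
T(t) = T_ss + (T₀ − T_ss) e^(−t/τ). Set T = 24.6:
e^(−t/τ) = (24.6 − 30.865)/(16.5 − 30.865) = 0.43612
t = −184.56 · ln(0.43612) = 153.16 s.

153 s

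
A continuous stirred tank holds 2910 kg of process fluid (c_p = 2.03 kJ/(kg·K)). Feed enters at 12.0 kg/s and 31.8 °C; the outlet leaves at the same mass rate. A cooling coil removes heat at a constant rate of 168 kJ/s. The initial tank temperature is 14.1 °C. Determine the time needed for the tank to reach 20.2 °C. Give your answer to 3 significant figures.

M c_p dT/dt = ṁ c_p (T_in − T) − Q̇.
τ = M/ṁ = 242.50 s; T_ss = T_in − Q̇/(ṁ c_p) = 24.903 °C.
T(t) = T_ss + (T₀ − T_ss) e^(−t/τ). Set T = 20.2:
e^(−t/τ) = (20.2 − 24.903)/(14.1 − 24.903) = 0.43537
t = −242.50 · ln(0.43537) = 201.66 s.

202 s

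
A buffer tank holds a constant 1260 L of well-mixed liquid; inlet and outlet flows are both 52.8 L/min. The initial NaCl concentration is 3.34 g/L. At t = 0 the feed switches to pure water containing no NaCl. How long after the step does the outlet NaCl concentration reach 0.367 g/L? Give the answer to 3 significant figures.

52.7 min

Species balance: V dC/dt = Q(C_in − C) ⇒ τ = V/Q = 23.864 min.
C(t) = C_in + (C₀ − C_in) e^(−t/τ). Set C = 0.367 and solve for t:
e^(−t/τ) = (C − C_in)/(C₀ − C_in) = (0.367 − 0)/(3.34 − 0) = 0.10988
t = −τ ln(…) = 23.864 × 2.2084 = 52.700 min.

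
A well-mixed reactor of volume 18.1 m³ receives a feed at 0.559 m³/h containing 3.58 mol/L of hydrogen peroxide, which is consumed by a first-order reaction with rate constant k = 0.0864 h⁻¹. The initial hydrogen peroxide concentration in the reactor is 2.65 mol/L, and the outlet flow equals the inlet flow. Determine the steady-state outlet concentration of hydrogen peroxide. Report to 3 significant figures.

0.943 mol/L

Species balance: V dC/dt = Q C_in − Q C − k V C.
Steady state (dC/dt = 0): C_ss = Q C_in/(Q + kV) = C_in/(1 + kV/Q).
C_ss = 0.559·3.58/(0.559 + 0.0864·18.1) = 2.0012/2.1228 = 0.94271 mol/L.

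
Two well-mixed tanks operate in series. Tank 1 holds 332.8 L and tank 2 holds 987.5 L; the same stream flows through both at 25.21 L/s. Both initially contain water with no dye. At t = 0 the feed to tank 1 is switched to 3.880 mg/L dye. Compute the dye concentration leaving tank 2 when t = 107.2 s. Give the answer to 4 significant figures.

3.501 mg/L

Time constants: τᵢ = Vᵢ/Q for each well-mixed tank.
τ₁ = 332.8/25.21 = 13.2011 s; τ₂ = 987.5/25.21 = 39.1710 s.
Tank 1: C₁ = C_in(1 − e^(−t/τ₁)). Tank 2 (τ₁ ≠ τ₂): C₂ = C_in[1 − (τ₁ e^(−t/τ₁) − τ₂ e^(−t/τ₂))/(τ₁ − τ₂)].
At t = 107.2: e^(−t/τ₁) = 0.000297371, e^(−t/τ₂) = 0.0647824.
C₂ = 3.880·[1 − (13.2011·0.000297371 − 39.1710·0.0647824)/(-25.9699)] = 3.880·0.902438 = 3.50146 mg/L.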